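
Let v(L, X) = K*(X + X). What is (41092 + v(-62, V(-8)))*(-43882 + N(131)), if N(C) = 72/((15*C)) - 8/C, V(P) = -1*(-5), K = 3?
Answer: -1181958378572/655 ≈ -1.8045e+9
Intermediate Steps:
V(P) = 5
v(L, X) = 6*X (v(L, X) = 3*(X + X) = 3*(2*X) = 6*X)
N(C) = -16/(5*C) (N(C) = 72*(1/(15*C)) - 8/C = 24/(5*C) - 8/C = -16/(5*C))
(41092 + v(-62, V(-8)))*(-43882 + N(131)) = (41092 + 6*5)*(-43882 - 16/5/131) = (41092 + 30)*(-43882 - 16/5*1/131) = 41122*(-43882 - 16/655) = 41122*(-28742726/655) = -1181958378572/655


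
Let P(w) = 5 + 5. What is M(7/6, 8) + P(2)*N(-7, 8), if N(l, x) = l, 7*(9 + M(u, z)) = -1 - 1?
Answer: -555/7 ≈ -79.286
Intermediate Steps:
M(u, z) = -65/7 (M(u, z) = -9 + (-1 - 1)/7 = -9 + (⅐)*(-2) = -9 - 2/7 = -65/7)
P(w) = 10
M(7/6, 8) + P(2)*N(-7, 8) = -65/7 + 10*(-7) = -65/7 - 70 = -555/7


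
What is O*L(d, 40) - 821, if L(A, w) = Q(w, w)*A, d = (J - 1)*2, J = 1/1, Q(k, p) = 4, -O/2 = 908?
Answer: -821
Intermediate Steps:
O = -1816 (O = -2*908 = -1816)
J = 1 (J = 1*1 = 1)
d = 0 (d = (1 - 1)*2 = 0*2 = 0)
L(A, w) = 4*A
O*L(d, 40) - 821 = -7264*0 - 821 = -1816*0 - 821 = 0 - 821 = -821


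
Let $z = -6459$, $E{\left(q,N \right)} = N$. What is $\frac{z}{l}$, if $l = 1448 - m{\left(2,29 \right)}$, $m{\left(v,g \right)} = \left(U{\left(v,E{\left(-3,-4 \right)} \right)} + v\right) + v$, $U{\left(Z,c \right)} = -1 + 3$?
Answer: $- \frac{6459}{1442} \approx -4.4792$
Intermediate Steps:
$U{\left(Z,c \right)} = 2$
$m{\left(v,g \right)} = 2 + 2 v$ ($m{\left(v,g \right)} = \left(2 + v\right) + v = 2 + 2 v$)
$l = 1442$ ($l = 1448 - \left(2 + 2 \cdot 2\right) = 1448 - \left(2 + 4\right) = 1448 - 6 = 1442$)
$\frac{z}{l} = - \frac{6459}{1442}$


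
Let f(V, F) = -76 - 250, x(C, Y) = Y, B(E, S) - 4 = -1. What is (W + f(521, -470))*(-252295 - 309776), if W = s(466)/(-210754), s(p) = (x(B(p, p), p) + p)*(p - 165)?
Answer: 19387609430928/105377 ≈ 1.8398e+8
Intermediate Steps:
B(E, S) = 3 (B(E, S) = 4 - 1 = 3)
f(V, F) = -326
s(p) = 2*p*(-165 + p) (s(p) = (p + p)*(p - 165) = (2*p)*(-165 + p) = 2*p*(-165 + p))
W = -140266/105377 (W = (2*466*(-165 + 466))/(-210754) = (2*466*301)*(-1/210754) = 280532*(-1/210754) = -140266/105377 ≈ -1.3311)
(W + f(521, -470))*(-252295 - 309776) = (-140266/105377 - 326)*(-252295 - 309776) = -34493168/105377*(-562071) = 19387609430928/105377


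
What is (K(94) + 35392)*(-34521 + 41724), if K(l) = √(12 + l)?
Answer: 254928576 + 7203*√106 ≈ 2.5500e+8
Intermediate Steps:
(K(94) + 35392)*(-34521 + 41724) = (√(12 + 94) + 35392)*(-34521 + 41724) = (√106 + 35392)*7203 = (35392 + √106)*7203 = 254928576 + 7203*√106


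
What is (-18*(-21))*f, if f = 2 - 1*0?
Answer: 756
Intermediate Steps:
f = 2 (f = 2 + 0 = 2)
(-18*(-21))*f = -18*(-21)*2 = 378*2 = 756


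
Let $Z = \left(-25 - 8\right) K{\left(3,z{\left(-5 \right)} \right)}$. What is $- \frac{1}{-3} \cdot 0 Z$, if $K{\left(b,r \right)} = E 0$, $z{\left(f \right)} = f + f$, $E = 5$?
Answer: $0$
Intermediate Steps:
$z{\left(f \right)} = 2 f$
$K{\left(b,r \right)} = 0$ ($K{\left(b,r \right)} = 5 \cdot 0 = 0$)
$Z = 0$ ($Z = \left(-25 - 8\right) 0 = \left(-33\right) 0 = 0$)
$- \frac{1}{-3} \cdot 0 Z = - \frac{1}{-3} \cdot 0 \cdot 0 = \left(-1\right) \left(- \frac{1}{3}\right) 0 \cdot 0 = \frac{1}{3} \cdot 0 \cdot 0 = 0 \cdot 0 = 0$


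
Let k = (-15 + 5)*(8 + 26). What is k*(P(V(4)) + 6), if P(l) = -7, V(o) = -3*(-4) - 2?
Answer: 340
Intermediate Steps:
V(o) = 10 (V(o) = 12 - 2 = 10)
k = -340 (k = -10*34 = -340)
k*(P(V(4)) + 6) = -340*(-7 + 6) = -340*(-1) = 340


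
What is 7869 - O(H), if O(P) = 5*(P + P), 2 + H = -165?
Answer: 9539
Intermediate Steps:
H = -167 (H = -2 - 165 = -167)
O(P) = 10*P (O(P) = 5*(2*P) = 10*P)
7869 - O(H) = 7869 - 10*(-167) = 7869 - 1*(-1670) = 7869 + 1670 = 9539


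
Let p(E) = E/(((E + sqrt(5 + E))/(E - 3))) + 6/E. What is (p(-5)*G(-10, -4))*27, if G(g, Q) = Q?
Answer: 4968/5 ≈ 993.60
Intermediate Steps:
p(E) = 6/E + E*(-3 + E)/(E + sqrt(5 + E)) (p(E) = E/(((E + sqrt(5 + E))/(-3 + E))) + 6/E = E*((-3 + E)/(E + sqrt(5 + E))) + 6/E = E*(-3 + E)/(E + sqrt(5 + E)) + 6/E = 6/E + E*(-3 + E)/(E + sqrt(5 + E)))
(p(-5)*G(-10, -4))*27 = ((((-5)**3 - 3*(-5)**2 + 6*(-5) + 6*sqrt(5 - 5))/((-5)*(-5 + sqrt(5 - 5))))*(-4))*27 = (-(-125 - 3*25 - 30 + 6*sqrt(0))/(5*(-5 + sqrt(0)))*(-4))*27 = (-(-125 - 75 - 30 + 6*0)/(5*(-5 + 0))*(-4))*27 = (-1/5*(-125 - 75 - 30 + 0)/(-5)*(-4))*27 = (-1/5*(-1/5)*(-230)*(-4))*27 = -46/5*(-4)*27 = (184/5)*27 = 4968/5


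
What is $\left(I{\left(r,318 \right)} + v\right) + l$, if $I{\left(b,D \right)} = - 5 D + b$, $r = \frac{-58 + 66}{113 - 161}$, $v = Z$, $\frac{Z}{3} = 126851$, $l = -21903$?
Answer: $\frac{2142359}{6} \approx 3.5706 \cdot 10^{5}$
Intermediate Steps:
$Z = 380553$ ($Z = 3 \cdot 126851 = 380553$)
$v = 380553$
$r = - \frac{1}{6}$ ($r = \frac{8}{-48} = 8 \left(- \frac{1}{48}\right) = - \frac{1}{6} \approx -0.16667$)
$I{\left(b,D \right)} = b - 5 D$
$\left(I{\left(r,318 \right)} + v\right) + l = \left(\left(- \frac{1}{6} - 1590\right) + 380553\right) - 21903 = \left(- \frac{9541}{6} + 380553\right) - 21903 = \frac{2273777}{6} - 21903 = \frac{2142359}{6}$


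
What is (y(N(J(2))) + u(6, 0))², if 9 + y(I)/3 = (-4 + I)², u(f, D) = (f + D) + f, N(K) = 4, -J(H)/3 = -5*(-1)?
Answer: 225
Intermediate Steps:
J(H) = -15 (J(H) = -(-15)*(-1) = -3*5 = -15)
u(f, D) = D + 2*f (u(f, D) = (D + f) + f = D + 2*f)
y(I) = -27 + 3*(-4 + I)²
(y(N(J(2))) + u(6, 0))² = ((-27 + 3*(-4 + 4)²) + (0 + 2*6))² = ((-27 + 3*0²) + (0 + 12))² = ((-27 + 3*0) + 12)² = ((-27 + 0) + 12)² = (-27 + 12)² = (-15)² = 225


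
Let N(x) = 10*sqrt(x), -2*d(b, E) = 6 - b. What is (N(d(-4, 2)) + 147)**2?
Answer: 21109 + 2940*I*sqrt(5) ≈ 21109.0 + 6574.0*I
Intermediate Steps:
d(b, E) = -3 + b/2 (d(b, E) = -(6 - b)/2 = -3 + b/2)
(N(d(-4, 2)) + 147)**2 = (10*sqrt(-3 + (1/2)*(-4)) + 147)**2 = (10*sqrt(-3 - 2) + 147)**2 = (10*sqrt(-5) + 147)**2 = (10*(I*sqrt(5)) + 147)**2 = (10*I*sqrt(5) + 147)**2 = (147 + 10*I*sqrt(5))**2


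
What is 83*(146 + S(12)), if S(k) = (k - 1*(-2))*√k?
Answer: 12118 + 2324*√3 ≈ 16143.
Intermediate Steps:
S(k) = √k*(2 + k) (S(k) = (k + 2)*√k = (2 + k)*√k = √k*(2 + k))
83*(146 + S(12)) = 83*(146 + √12*(2 + 12)) = 83*(146 + (2*√3)*14) = 83*(146 + 28*√3) = 12118 + 2324*√3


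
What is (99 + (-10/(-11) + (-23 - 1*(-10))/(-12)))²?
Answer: 177715561/17424 ≈ 10199.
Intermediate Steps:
(99 + (-10/(-11) + (-23 - 1*(-10))/(-12)))² = (99 + (-10*(-1/11) + (-23 + 10)*(-1/12)))² = (99 + (10/11 - 13*(-1/12)))² = (99 + (10/11 + 13/12))² = (99 + 263/132)² = (13331/132)² = 177715561/17424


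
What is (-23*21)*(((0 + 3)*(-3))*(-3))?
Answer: -13041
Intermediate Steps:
(-23*21)*(((0 + 3)*(-3))*(-3)) = -483*3*(-3)*(-3) = -(-4347)*(-3) = -483*27 = -13041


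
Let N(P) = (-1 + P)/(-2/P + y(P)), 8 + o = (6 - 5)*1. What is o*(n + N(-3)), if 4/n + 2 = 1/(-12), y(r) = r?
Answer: 36/25 ≈ 1.4400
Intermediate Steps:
o = -7 (o = -8 + (6 - 5)*1 = -8 + 1*1 = -8 + 1 = -7)
N(P) = (-1 + P)/(P - 2/P) (N(P) = (-1 + P)/(-2/P + P) = (-1 + P)/(P - 2/P))
n = -48/25 (n = 4/(-2 + 1/(-12)) = 4/(-2 - 1/12) = 4/(-25/12) = 4*(-12/25) = -48/25 ≈ -1.9200)
o*(n + N(-3)) = -7*(-48/25 - 3*(-1 - 3)/(-2 + (-3)²)) = -7*(-48/25 - 3*(-4)/(-2 + 9)) = -7*(-48/25 - 3*(-4)/7) = -7*(-48/25 - 3*⅐*(-4)) = -7*(-48/25 + 12/7) = -7*(-36/175) = 36/25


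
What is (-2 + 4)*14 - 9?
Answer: 19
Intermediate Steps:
(-2 + 4)*14 - 9 = 2*14 - 9 = 28 - 9 = 19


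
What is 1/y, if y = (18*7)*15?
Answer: 1/1890 ≈ 0.00052910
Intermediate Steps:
y = 1890 (y = 126*15 = 1890)
1/y = 1/1890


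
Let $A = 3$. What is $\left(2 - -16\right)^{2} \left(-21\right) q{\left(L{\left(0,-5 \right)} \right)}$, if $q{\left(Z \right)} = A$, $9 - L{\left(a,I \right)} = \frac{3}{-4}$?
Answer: $-20412$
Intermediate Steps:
$L{\left(a,I \right)} = \frac{39}{4}$ ($L{\left(a,I \right)} = 9 - \frac{3}{-4} = 9 - 3 \left(- \frac{1}{4}\right) = 9 - - \frac{3}{4} = 9 + \frac{3}{4} = \frac{39}{4}$)
$q{\left(Z \right)} = 3$
$\left(2 - -16\right)^{2} \left(-21\right) q{\left(L{\left(0,-5 \right)} \right)} = \left(2 - -16\right)^{2} \left(-21\right) 3 = \left(2 + 16\right)^{2} \left(-21\right) 3 = 18^{2} \left(-21\right) 3 = 324 \left(-21\right) 3 = \left(-6804\right) 3 = -20412$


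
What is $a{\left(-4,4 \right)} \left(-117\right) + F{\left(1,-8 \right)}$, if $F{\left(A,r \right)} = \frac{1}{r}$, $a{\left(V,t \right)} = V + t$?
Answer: $- \frac{1}{8} \approx -0.125$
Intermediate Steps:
$a{\left(-4,4 \right)} \left(-117\right) + F{\left(1,-8 \right)} = \left(-4 + 4\right) \left(-117\right) + \frac{1}{-8} = 0 \left(-117\right) - \frac{1}{8} = 0 - \frac{1}{8} = - \frac{1}{8}$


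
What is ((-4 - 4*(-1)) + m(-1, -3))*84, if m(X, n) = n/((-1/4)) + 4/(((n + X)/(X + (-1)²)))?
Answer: 1008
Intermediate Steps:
m(X, n) = -4*n + 4*(1 + X)/(X + n) (m(X, n) = n/((-1*¼)) + 4/(((X + n)/(X + 1))) = n/(-¼) + 4/(((X + n)/(1 + X))) = n*(-4) + 4/(((X + n)/(1 + X))) = -4*n + 4*((1 + X)/(X + n)) = -4*n + 4*(1 + X)/(X + n))
((-4 - 4*(-1)) + m(-1, -3))*84 = ((-4 - 4*(-1)) + 4*(1 - 1 - 1*(-3)² - 1*(-1)*(-3))/(-1 - 3))*84 = ((-4 + 4) + 4*(1 - 1 - 1*9 - 3)/(-4))*84 = (0 + 4*(-¼)*(1 - 1 - 9 - 3))*84 = (0 + 4*(-¼)*(-12))*84 = (0 + 12)*84 = 12*84 = 1008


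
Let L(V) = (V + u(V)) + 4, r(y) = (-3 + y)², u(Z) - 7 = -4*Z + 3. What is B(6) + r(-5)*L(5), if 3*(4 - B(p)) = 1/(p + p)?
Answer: -2161/36 ≈ -60.028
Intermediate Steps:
u(Z) = 10 - 4*Z (u(Z) = 7 + (-4*Z + 3) = 7 + (3 - 4*Z) = 10 - 4*Z)
B(p) = 4 - 1/(6*p) (B(p) = 4 - 1/(3*(p + p)) = 4 - 1/(2*p)/3 = 4 - 1/(6*p))
L(V) = 14 - 3*V (L(V) = (V + (10 - 4*V)) + 4 = (10 - 3*V) + 4 = 14 - 3*V)
B(6) + r(-5)*L(5) = (4 - ⅙/6) + (-3 - 5)²*(14 - 3*5) = (4 - ⅙*⅙) + (-8)²*(14 - 15) = (4 - 1/36) + 64*(-1) = 143/36 - 64 = -2161/36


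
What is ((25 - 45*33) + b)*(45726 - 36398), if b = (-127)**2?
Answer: 136832432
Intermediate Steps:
b = 16129
((25 - 45*33) + b)*(45726 - 36398) = ((25 - 45*33) + 16129)*(45726 - 36398) = ((25 - 1485) + 16129)*9328 = (-1460 + 16129)*9328 = 14669*9328 = 136832432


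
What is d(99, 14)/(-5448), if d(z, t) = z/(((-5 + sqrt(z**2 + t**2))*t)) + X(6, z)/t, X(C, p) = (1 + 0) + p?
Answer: -110855/84509376 - 11*sqrt(9997)/84509376 ≈ -0.0013248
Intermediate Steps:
X(C, p) = 1 + p
d(z, t) = (1 + z)/t + z/(t*(-5 + sqrt(t**2 + z**2))) (d(z, t) = z/(((-5 + sqrt(z**2 + t**2))*t)) + (1 + z)/t = z/(((-5 + sqrt(t**2 + z**2))*t)) + (1 + z)/t = z/((t*(-5 + sqrt(t**2 + z**2)))) + (1 + z)/t = z*(1/(t*(-5 + sqrt(t**2 + z**2)))) + (1 + z)/t = z/(t*(-5 + sqrt(t**2 + z**2))) + (1 + z)/t = (1 + z)/t + z/(t*(-5 + sqrt(t**2 + z**2))))
d(99, 14)/(-5448) = ((-5 - 4*99 + sqrt(14**2 + 99**2)*(1 + 99))/(14*(-5 + sqrt(14**2 + 99**2))))/(-5448) = ((-5 - 396 + sqrt(196 + 9801)*100)/(14*(-5 + sqrt(196 + 9801))))*(-1/5448) = ((-5 - 396 + sqrt(9997)*100)/(14*(-5 + sqrt(9997))))*(-1/5448) = ((-5 - 396 + 100*sqrt(9997))/(14*(-5 + sqrt(9997))))*(-1/5448) = ((-401 + 100*sqrt(9997))/(14*(-5 + sqrt(9997))))*(-1/5448) = -(-401 + 100*sqrt(9997))/(76272*(-5 + sqrt(9997)))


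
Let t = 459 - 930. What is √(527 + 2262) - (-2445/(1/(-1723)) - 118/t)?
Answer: -1984198303/471 + √2789 ≈ -4.2127e+6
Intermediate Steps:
t = -471
√(527 + 2262) - (-2445/(1/(-1723)) - 118/t) = √(527 + 2262) - (-2445/(1/(-1723)) - 118/(-471)) = √2789 - (-2445/(-1/1723) - 118*(-1/471)) = √2789 - (-2445*(-1723) + 118/471) = √2789 - (4212735 + 118/471) = √2789 - 1*1984198303/471 = √2789 - 1984198303/471 = -1984198303/471 + √2789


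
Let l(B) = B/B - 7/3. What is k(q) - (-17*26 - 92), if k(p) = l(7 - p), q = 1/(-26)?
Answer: 1598/3 ≈ 532.67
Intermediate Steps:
q = -1/26 ≈ -0.038462
l(B) = -4/3 (l(B) = 1 - 7*⅓ = 1 - 7/3 = -4/3)
k(p) = -4/3
k(q) - (-17*26 - 92) = -4/3 - (-17*26 - 92) = -4/3 - (-442 - 92) = -4/3 - 1*(-534) = -4/3 + 534 = 1598/3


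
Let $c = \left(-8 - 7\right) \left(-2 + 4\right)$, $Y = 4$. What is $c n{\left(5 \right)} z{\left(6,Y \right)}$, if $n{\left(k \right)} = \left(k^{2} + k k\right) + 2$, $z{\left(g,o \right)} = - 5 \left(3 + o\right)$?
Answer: $54600$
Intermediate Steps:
$z{\left(g,o \right)} = -15 - 5 o$
$c = -30$ ($c = \left(-15\right) 2 = -30$)
$n{\left(k \right)} = 2 + 2 k^{2}$ ($n{\left(k \right)} = \left(k^{2} + k^{2}\right) + 2 = 2 k^{2} + 2 = 2 + 2 k^{2}$)
$c n{\left(5 \right)} z{\left(6,Y \right)} = - 30 \left(2 + 2 \cdot 5^{2}\right) \left(-15 - 20\right) = - 30 \left(2 + 2 \cdot 25\right) \left(-15 - 20\right) = - 30 \left(2 + 50\right) \left(-35\right) = \left(-30\right) 52 \left(-35\right) = \left(-1560\right) \left(-35\right) = 54600$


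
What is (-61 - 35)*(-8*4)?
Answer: 3072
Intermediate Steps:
(-61 - 35)*(-8*4) = -96*(-32) = 3072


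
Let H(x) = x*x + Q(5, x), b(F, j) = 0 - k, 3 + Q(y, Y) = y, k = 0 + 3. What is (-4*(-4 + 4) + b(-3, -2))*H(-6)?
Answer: -114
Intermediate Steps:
k = 3
Q(y, Y) = -3 + y
b(F, j) = -3 (b(F, j) = 0 - 1*3 = 0 - 3 = -3)
H(x) = 2 + x² (H(x) = x*x + (-3 + 5) = x² + 2 = 2 + x²)
(-4*(-4 + 4) + b(-3, -2))*H(-6) = (-4*(-4 + 4) - 3)*(2 + (-6)²) = (-4*0 - 3)*(2 + 36) = (0 - 3)*38 = -3*38 = -114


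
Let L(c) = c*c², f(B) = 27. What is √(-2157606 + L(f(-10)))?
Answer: 3*I*√237547 ≈ 1462.2*I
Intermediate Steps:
L(c) = c³
√(-2157606 + L(f(-10))) = √(-2157606 + 27³) = √(-2157606 + 19683) = √(-2137923) = 3*I*√237547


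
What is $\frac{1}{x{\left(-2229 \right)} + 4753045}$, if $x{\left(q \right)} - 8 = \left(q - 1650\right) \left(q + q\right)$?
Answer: $\frac{1}{22045635} \approx 4.536 \cdot 10^{-8}$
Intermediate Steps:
$x{\left(q \right)} = 8 + 2 q \left(-1650 + q\right)$ ($x{\left(q \right)} = 8 + \left(q - 1650\right) \left(q + q\right) = 8 + \left(-1650 + q\right) 2 q = 8 + 2 q \left(-1650 + q\right)$)
$\frac{1}{x{\left(-2229 \right)} + 4753045} = \frac{1}{\left(8 - -7355700 + 2 \left(-2229\right)^{2}\right) + 4753045} = \frac{1}{\left(8 + 7355700 + 2 \cdot 4968441\right) + 4753045} = \frac{1}{\left(8 + 7355700 + 9936882\right) + 4753045} = \frac{1}{17292590 + 4753045} = \frac{1}{22045635}$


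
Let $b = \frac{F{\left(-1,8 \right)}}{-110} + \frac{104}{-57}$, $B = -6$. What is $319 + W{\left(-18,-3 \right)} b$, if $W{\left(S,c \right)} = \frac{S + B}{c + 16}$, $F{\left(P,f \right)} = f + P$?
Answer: $\frac{4380971}{13585} \approx 322.49$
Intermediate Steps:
$F{\left(P,f \right)} = P + f$
$W{\left(S,c \right)} = \frac{-6 + S}{16 + c}$ ($W{\left(S,c \right)} = \frac{S - 6}{c + 16} = \frac{-6 + S}{16 + c}$)
$b = - \frac{11839}{6270}$ ($b = \frac{-1 + 8}{-110} + \frac{104}{-57} = 7 \left(- \frac{1}{110}\right) + 104 \left(- \frac{1}{57}\right) = - \frac{7}{110} - \frac{104}{57} = - \frac{11839}{6270} \approx -1.8882$)
$319 + W{\left(-18,-3 \right)} b = 319 + \frac{-6 - 18}{16 - 3} \left(- \frac{11839}{6270}\right) = 319 + \frac{1}{13} \left(-24\right) \left(- \frac{11839}{6270}\right) = 319 - - \frac{47356}{13585} = 319 + \frac{47356}{13585} = \frac{4380971}{13585}$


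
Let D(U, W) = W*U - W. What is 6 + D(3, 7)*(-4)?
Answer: -50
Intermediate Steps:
D(U, W) = -W + U*W (D(U, W) = U*W - W = -W + U*W)
6 + D(3, 7)*(-4) = 6 + (7*(-1 + 3))*(-4) = 6 + (7*2)*(-4) = 6 + 14*(-4) = 6 - 56 = -50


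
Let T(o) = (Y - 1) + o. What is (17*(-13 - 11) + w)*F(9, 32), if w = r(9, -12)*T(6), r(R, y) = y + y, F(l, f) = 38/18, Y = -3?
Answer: -2888/3 ≈ -962.67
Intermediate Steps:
F(l, f) = 19/9 (F(l, f) = 38*(1/18) = 19/9)
T(o) = -4 + o (T(o) = (-3 - 1) + o = -4 + o)
r(R, y) = 2*y
w = -48 (w = (2*(-12))*(-4 + 6) = -24*2 = -48)
(17*(-13 - 11) + w)*F(9, 32) = (17*(-13 - 11) - 48)*(19/9) = (17*(-24) - 48)*(19/9) = (-408 - 48)*(19/9) = -456*19/9 = -2888/3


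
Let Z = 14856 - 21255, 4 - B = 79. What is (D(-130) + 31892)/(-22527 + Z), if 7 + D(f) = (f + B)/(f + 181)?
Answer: -812965/737613 ≈ -1.1022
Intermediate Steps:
B = -75 (B = 4 - 1*79 = 4 - 79 = -75)
Z = -6399
D(f) = -7 + (-75 + f)/(181 + f) (D(f) = -7 + (f - 75)/(f + 181) = -7 + (-75 + f)/(181 + f))
(D(-130) + 31892)/(-22527 + Z) = (2*(-671 - 3*(-130))/(181 - 130) + 31892)/(-22527 - 6399) = (2*(-671 + 390)/51 + 31892)/(-28926) = (2*(1/51)*(-281) + 31892)*(-1/28926) = (-562/51 + 31892)*(-1/28926) = (1625930/51)*(-1/28926) = -812965/737613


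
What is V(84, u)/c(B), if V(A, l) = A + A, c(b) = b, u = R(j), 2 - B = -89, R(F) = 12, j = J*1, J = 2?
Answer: 24/13 ≈ 1.8462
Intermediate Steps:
j = 2 (j = 2*1 = 2)
B = 91 (B = 2 - 1*(-89) = 2 + 89 = 91)
u = 12
V(A, l) = 2*A
V(84, u)/c(B) = (2*84)/91 = 168*(1/91) = 24/13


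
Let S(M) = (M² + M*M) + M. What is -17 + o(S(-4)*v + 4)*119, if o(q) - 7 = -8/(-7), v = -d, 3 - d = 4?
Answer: 952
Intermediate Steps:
d = -1 (d = 3 - 1*4 = 3 - 4 = -1)
S(M) = M + 2*M² (S(M) = (M² + M²) + M = 2*M² + M = M + 2*M²)
v = 1 (v = -1*(-1) = 1)
o(q) = 57/7 (o(q) = 7 - 8/(-7) = 7 - 8*(-⅐) = 7 + 8/7 = 57/7)
-17 + o(S(-4)*v + 4)*119 = -17 + (57/7)*119 = -17 + 969 = 952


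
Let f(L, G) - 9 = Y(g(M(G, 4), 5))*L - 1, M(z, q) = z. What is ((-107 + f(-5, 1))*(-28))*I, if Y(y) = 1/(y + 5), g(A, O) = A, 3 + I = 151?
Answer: 1241128/3 ≈ 4.1371e+5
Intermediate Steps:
I = 148 (I = -3 + 151 = 148)
Y(y) = 1/(5 + y)
f(L, G) = 8 + L/(5 + G) (f(L, G) = 9 + (L/(5 + G) - 1) = 9 + (-1 + L/(5 + G)) = 8 + L/(5 + G))
((-107 + f(-5, 1))*(-28))*I = ((-107 + (40 - 5 + 8*1)/(5 + 1))*(-28))*148 = ((-107 + (40 - 5 + 8)/6)*(-28))*148 = ((-107 + (1/6)*43)*(-28))*148 = ((-107 + 43/6)*(-28))*148 = -599/6*(-28)*148 = (8386/3)*148 = 1241128/3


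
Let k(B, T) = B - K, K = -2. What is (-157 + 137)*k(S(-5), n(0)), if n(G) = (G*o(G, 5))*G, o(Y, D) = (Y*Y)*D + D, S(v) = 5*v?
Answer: 460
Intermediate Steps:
o(Y, D) = D + D*Y² (o(Y, D) = Y²*D + D = D*Y² + D = D + D*Y²)
n(G) = G²*(5 + 5*G²) (n(G) = (G*(5*(1 + G²)))*G = (G*(5 + 5*G²))*G = G²*(5 + 5*G²))
k(B, T) = 2 + B (k(B, T) = B - 1*(-2) = B + 2 = 2 + B)
(-157 + 137)*k(S(-5), n(0)) = (-157 + 137)*(2 + 5*(-5)) = -20*(2 - 25) = -20*(-23) = 460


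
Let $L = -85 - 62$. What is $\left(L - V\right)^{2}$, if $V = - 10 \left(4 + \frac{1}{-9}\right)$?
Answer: $\frac{946729}{81} \approx 11688.0$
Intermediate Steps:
$V = - \frac{350}{9}$ ($V = - 10 \left(4 - \frac{1}{9}\right) = \left(-10\right) \frac{35}{9} = - \frac{350}{9} \approx -38.889$)
$L = -147$
$\left(L - V\right)^{2} = \left(-147 - - \frac{350}{9}\right)^{2} = \left(-147 + \frac{350}{9}\right)^{2} = \left(- \frac{973}{9}\right)^{2} = \frac{946729}{81}$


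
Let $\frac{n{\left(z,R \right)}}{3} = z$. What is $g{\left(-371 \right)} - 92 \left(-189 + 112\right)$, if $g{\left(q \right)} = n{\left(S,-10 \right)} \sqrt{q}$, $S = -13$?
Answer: $7084 - 39 i \sqrt{371} \approx 7084.0 - 751.19 i$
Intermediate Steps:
$n{\left(z,R \right)} = 3 z$
$g{\left(q \right)} = - 39 \sqrt{q}$ ($g{\left(q \right)} = 3 \left(-13\right) \sqrt{q} = - 39 \sqrt{q}$)
$g{\left(-371 \right)} - 92 \left(-189 + 112\right) = - 39 \sqrt{-371} - 92 \left(-189 + 112\right) = - 39 i \sqrt{371} - 92 \left(-77\right) = - 39 i \sqrt{371} - -7084 = - 39 i \sqrt{371} + 7084 = 7084 - 39 i \sqrt{371}$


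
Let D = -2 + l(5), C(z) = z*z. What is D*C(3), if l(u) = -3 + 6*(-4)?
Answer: -261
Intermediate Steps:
C(z) = z**2
l(u) = -27 (l(u) = -3 - 24 = -27)
D = -29 (D = -2 - 27 = -29)
D*C(3) = -29*3**2 = -29*9 = -261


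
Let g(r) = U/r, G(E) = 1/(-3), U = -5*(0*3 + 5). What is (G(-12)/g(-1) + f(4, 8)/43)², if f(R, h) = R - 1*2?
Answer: 11449/10400625 ≈ 0.0011008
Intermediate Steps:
f(R, h) = -2 + R (f(R, h) = R - 2 = -2 + R)
U = -25 (U = -5*(0 + 5) = -5*5 = -25)
G(E) = -⅓
g(r) = -25/r
(G(-12)/g(-1) + f(4, 8)/43)² = (-1/(3*((-25/(-1)))) + (-2 + 4)/43)² = (-1/(3*((-25*(-1)))) + 2*(1/43))² = (-⅓/25 + 2/43)² = (-⅓*1/25 + 2/43)² = (-1/75 + 2/43)² = (107/3225)² = 11449/10400625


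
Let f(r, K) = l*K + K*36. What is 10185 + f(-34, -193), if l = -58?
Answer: 14431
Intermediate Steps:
f(r, K) = -22*K (f(r, K) = -58*K + K*36 = -58*K + 36*K = -22*K)
10185 + f(-34, -193) = 10185 - 22*(-193) = 10185 + 4246 = 14431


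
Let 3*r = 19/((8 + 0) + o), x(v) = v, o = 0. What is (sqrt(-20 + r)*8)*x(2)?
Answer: 4*I*sqrt(2766)/3 ≈ 70.124*I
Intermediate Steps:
r = 19/24 (r = (19/((8 + 0) + 0))/3 = (19/(8 + 0))/3 = (19/8)/3 = (19*(1/8))/3 = (1/3)*(19/8) = 19/24 ≈ 0.79167)
(sqrt(-20 + r)*8)*x(2) = (sqrt(-20 + 19/24)*8)*2 = (sqrt(-461/24)*8)*2 = ((I*sqrt(2766)/12)*8)*2 = (2*I*sqrt(2766)/3)*2 = 4*I*sqrt(2766)/3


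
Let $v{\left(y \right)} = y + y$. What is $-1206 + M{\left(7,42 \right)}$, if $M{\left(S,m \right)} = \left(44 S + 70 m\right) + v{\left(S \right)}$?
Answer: $2056$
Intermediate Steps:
$v{\left(y \right)} = 2 y$
$M{\left(S,m \right)} = 46 S + 70 m$ ($M{\left(S,m \right)} = \left(44 S + 70 m\right) + 2 S = 46 S + 70 m$)
$-1206 + M{\left(7,42 \right)} = -1206 + \left(46 \cdot 7 + 70 \cdot 42\right) = -1206 + \left(322 + 2940\right) = -1206 + 3262 = 2056$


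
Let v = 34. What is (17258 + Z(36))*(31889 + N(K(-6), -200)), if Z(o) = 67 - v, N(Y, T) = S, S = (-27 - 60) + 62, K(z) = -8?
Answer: 550960424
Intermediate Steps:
S = -25 (S = -87 + 62 = -25)
N(Y, T) = -25
Z(o) = 33 (Z(o) = 67 - 1*34 = 67 - 34 = 33)
(17258 + Z(36))*(31889 + N(K(-6), -200)) = (17258 + 33)*(31889 - 25) = 17291*31864 = 550960424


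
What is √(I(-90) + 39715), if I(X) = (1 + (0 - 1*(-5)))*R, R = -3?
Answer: √39697 ≈ 199.24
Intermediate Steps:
I(X) = -18 (I(X) = (1 + (0 - 1*(-5)))*(-3) = (1 + (0 + 5))*(-3) = (1 + 5)*(-3) = 6*(-3) = -18)
√(I(-90) + 39715) = √(-18 + 39715) = √39697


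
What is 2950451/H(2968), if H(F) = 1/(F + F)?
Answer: 17513877136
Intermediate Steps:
H(F) = 1/(2*F)
2950451/H(2968) = 2950451/(((½)/2968)) = 2950451/(((½)*(1/2968))) = 2950451/(1/5936) = 2950451*5936 = 17513877136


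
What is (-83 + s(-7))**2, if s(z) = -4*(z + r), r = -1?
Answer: 2601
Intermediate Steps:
s(z) = 4 - 4*z (s(z) = -4*(z - 1) = -4*(-1 + z) = 4 - 4*z)
(-83 + s(-7))**2 = (-83 + (4 - 4*(-7)))**2 = (-83 + (4 + 28))**2 = (-83 + 32)**2 = (-51)**2 = 2601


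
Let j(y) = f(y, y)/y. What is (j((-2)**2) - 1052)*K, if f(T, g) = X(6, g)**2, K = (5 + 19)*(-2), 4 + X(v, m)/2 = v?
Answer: 50304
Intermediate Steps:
X(v, m) = -8 + 2*v
K = -48 (K = 24*(-2) = -48)
f(T, g) = 16 (f(T, g) = (-8 + 2*6)**2 = (-8 + 12)**2 = 4**2 = 16)
j(y) = 16/y
(j((-2)**2) - 1052)*K = (16/((-2)**2) - 1052)*(-48) = (16/4 - 1052)*(-48) = (16*(1/4) - 1052)*(-48) = (4 - 1052)*(-48) = -1048*(-48) = 50304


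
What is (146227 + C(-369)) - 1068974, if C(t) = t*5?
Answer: -924592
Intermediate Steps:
C(t) = 5*t
(146227 + C(-369)) - 1068974 = (146227 + 5*(-369)) - 1068974 = (146227 - 1845) - 1068974 = 144382 - 1068974 = -924592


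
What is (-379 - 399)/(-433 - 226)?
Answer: 778/659 ≈ 1.1806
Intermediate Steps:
(-379 - 399)/(-433 - 226) = -778/(-659) = -778*(-1/659) = 778/659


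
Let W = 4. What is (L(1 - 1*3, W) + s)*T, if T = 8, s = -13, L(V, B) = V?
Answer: -120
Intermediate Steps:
(L(1 - 1*3, W) + s)*T = ((1 - 1*3) - 13)*8 = ((1 - 3) - 13)*8 = (-2 - 13)*8 = -15*8 = -120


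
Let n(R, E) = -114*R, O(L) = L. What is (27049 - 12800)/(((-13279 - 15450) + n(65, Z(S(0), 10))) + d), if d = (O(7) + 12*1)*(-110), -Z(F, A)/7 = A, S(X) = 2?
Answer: -14249/38229 ≈ -0.37273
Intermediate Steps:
Z(F, A) = -7*A
d = -2090 (d = (7 + 12*1)*(-110) = (7 + 12)*(-110) = 19*(-110) = -2090)
(27049 - 12800)/(((-13279 - 15450) + n(65, Z(S(0), 10))) + d) = (27049 - 12800)/(((-13279 - 15450) - 114*65) - 2090) = 14249/((-28729 - 7410) - 2090) = 14249/(-36139 - 2090) = 14249/(-38229) = 14249*(-1/38229) = -14249/38229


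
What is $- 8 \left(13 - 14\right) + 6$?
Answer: $14$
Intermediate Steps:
$- 8 \left(13 - 14\right) + 6 = \left(-8\right) \left(-1\right) + 6 = 8 + 6 = 14$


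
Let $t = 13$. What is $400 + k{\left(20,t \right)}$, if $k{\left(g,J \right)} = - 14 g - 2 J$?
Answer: $94$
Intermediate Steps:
$400 + k{\left(20,t \right)} = 400 - 306 = 94$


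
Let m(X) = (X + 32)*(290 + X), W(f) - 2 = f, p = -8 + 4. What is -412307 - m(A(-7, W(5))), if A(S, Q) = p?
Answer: -420315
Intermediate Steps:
p = -4
W(f) = 2 + f
A(S, Q) = -4
m(X) = (32 + X)*(290 + X)
-412307 - m(A(-7, W(5))) = -412307 - (9280 + (-4)² + 322*(-4)) = -412307 - (9280 + 16 - 1288) = -412307 - 1*8008 = -412307 - 8008 = -420315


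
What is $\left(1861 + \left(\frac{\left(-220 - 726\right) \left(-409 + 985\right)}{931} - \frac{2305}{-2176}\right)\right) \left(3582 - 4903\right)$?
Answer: $- \frac{3416859333275}{2025856} \approx -1.6866 \cdot 10^{6}$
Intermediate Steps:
$\left(1861 + \left(\frac{\left(-220 - 726\right) \left(-409 + 985\right)}{931} - \frac{2305}{-2176}\right)\right) \left(3582 - 4903\right) = \left(1861 + \left(\left(-946\right) 576 \cdot \frac{1}{931} - - \frac{2305}{2176}\right)\right) \left(-1321\right) = \left(1861 + \left(\left(-544896\right) \frac{1}{931} + \frac{2305}{2176}\right)\right) \left(-1321\right) = \left(1861 + \left(- \frac{544896}{931} + \frac{2305}{2176}\right)\right) \left(-1321\right) = \left(1861 - \frac{1183547741}{2025856}\right) \left(-1321\right) = \frac{2586570275}{2025856} \left(-1321\right) = - \frac{3416859333275}{2025856}$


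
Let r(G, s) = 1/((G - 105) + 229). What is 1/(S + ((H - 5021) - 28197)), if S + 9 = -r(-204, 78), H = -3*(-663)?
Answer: -80/2499039 ≈ -3.2012e-5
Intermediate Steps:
H = 1989
r(G, s) = 1/(124 + G) (r(G, s) = 1/((-105 + G) + 229) = 1/(124 + G))
S = -719/80 (S = -9 - 1/(124 - 204) = -9 - 1/(-80) = -9 - 1*(-1/80) = -9 + 1/80 = -719/80 ≈ -8.9875)
1/(S + ((H - 5021) - 28197)) = 1/(-719/80 + ((1989 - 5021) - 28197)) = 1/(-719/80 + (-3032 - 28197)) = 1/(-719/80 - 31229) = 1/(-2499039/80) = -80/2499039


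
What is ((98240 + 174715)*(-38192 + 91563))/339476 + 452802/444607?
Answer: 6477135718783887/150933405932 ≈ 42914.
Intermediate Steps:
((98240 + 174715)*(-38192 + 91563))/339476 + 452802/444607 = (272955*53371)*(1/339476) + 452802*(1/444607) = 14567881305*(1/339476) + 452802/444607 = 14567881305/339476 + 452802/444607 = 6477135718783887/150933405932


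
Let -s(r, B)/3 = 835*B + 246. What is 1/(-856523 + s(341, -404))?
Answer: 1/154759 ≈ 6.4617e-6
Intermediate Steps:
s(r, B) = -738 - 2505*B (s(r, B) = -3*(835*B + 246) = -3*(246 + 835*B) = -738 - 2505*B)
1/(-856523 + s(341, -404)) = 1/(-856523 + (-738 - 2505*(-404))) = 1/(-856523 + (-738 + 1012020)) = 1/(-856523 + 1011282) = 1/154759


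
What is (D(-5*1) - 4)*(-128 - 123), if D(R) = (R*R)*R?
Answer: 32379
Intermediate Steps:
D(R) = R**3 (D(R) = R**2*R = R**3)
(D(-5*1) - 4)*(-128 - 123) = ((-5*1)**3 - 4)*(-128 - 123) = ((-5)**3 - 4)*(-251) = (-125 - 4)*(-251) = -129*(-251) = 32379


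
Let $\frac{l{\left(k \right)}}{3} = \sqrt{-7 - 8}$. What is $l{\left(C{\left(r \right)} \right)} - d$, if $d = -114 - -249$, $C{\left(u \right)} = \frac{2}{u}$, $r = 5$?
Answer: $-135 + 3 i \sqrt{15} \approx -135.0 + 11.619 i$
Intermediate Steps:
$d = 135$ ($d = -114 + 249 = 135$)
$l{\left(k \right)} = 3 i \sqrt{15}$ ($l{\left(k \right)} = 3 \sqrt{-7 - 8} = 3 \sqrt{-15} = 3 i \sqrt{15}$)
$l{\left(C{\left(r \right)} \right)} - d = 3 i \sqrt{15} - 135 = -135 + 3 i \sqrt{15}$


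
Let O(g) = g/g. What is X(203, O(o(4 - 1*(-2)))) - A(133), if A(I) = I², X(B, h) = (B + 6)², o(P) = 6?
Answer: 25992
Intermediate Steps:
O(g) = 1
X(B, h) = (6 + B)²
X(203, O(o(4 - 1*(-2)))) - A(133) = (6 + 203)² - 1*133² = 209² - 1*17689 = 43681 - 17689 = 25992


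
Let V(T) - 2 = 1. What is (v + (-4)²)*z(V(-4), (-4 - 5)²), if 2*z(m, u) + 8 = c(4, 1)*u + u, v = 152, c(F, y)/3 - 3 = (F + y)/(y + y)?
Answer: 118398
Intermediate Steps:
c(F, y) = 9 + 3*(F + y)/(2*y) (c(F, y) = 9 + 3*((F + y)/(y + y)) = 9 + 3*((F + y)/((2*y))) = 9 + 3*((F + y)*(1/(2*y))) = 9 + 3*((F + y)/(2*y)) = 9 + 3*(F + y)/(2*y))
V(T) = 3 (V(T) = 2 + 1 = 3)
z(m, u) = -4 + 35*u/4 (z(m, u) = -4 + (((3/2)*(4 + 7*1)/1)*u + u)/2 = -4 + (((3/2)*1*(4 + 7))*u + u)/2 = -4 + (((3/2)*1*11)*u + u)/2 = -4 + (33*u/2 + u)/2 = -4 + (35*u/2)/2 = -4 + 35*u/4)
(v + (-4)²)*z(V(-4), (-4 - 5)²) = (152 + (-4)²)*(-4 + 35*(-4 - 5)²/4) = (152 + 16)*(-4 + (35/4)*(-9)²) = 168*(-4 + (35/4)*81) = 168*(-4 + 2835/4) = 168*(2819/4) = 118398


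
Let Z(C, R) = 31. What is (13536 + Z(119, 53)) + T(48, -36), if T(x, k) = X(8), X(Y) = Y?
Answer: 13575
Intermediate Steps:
T(x, k) = 8
(13536 + Z(119, 53)) + T(48, -36) = (13536 + 31) + 8 = 13567 + 8 = 13575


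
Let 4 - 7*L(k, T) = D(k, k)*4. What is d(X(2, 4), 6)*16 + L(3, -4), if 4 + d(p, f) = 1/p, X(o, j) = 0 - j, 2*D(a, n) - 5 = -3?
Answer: -68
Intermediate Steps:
D(a, n) = 1 (D(a, n) = 5/2 + (1/2)*(-3) = 5/2 - 3/2 = 1)
X(o, j) = -j
L(k, T) = 0 (L(k, T) = 4/7 - 4/7 = 0)
d(p, f) = -4 + 1/p
d(X(2, 4), 6)*16 + L(3, -4) = (-4 + 1/(-1*4))*16 + 0 = (-4 + 1/(-4))*16 + 0 = (-4 - 1/4)*16 + 0 = -17/4*16 + 0 = -68 + 0 = -68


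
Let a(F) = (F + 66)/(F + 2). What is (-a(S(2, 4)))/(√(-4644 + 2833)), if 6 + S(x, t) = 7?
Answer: 67*I*√1811/5433 ≈ 0.5248*I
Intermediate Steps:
S(x, t) = 1 (S(x, t) = -6 + 7 = 1)
a(F) = (66 + F)/(2 + F)
(-a(S(2, 4)))/(√(-4644 + 2833)) = (-(66 + 1)/(2 + 1))/(√(-4644 + 2833)) = (-67/3)/(√(-1811)) = (-67/3)/((I*√1811)) = (-1*67/3)*(-I*√1811/1811) = -(-67)*I*√1811/5433 = 67*I*√1811/5433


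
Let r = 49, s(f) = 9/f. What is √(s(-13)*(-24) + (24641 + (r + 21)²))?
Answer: √4995237/13 ≈ 171.92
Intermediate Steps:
√(s(-13)*(-24) + (24641 + (r + 21)²)) = √((9/(-13))*(-24) + (24641 + (49 + 21)²)) = √((9*(-1/13))*(-24) + (24641 + 70²)) = √(-9/13*(-24) + (24641 + 4900)) = √(216/13 + 29541) = √(384249/13) = √4995237/13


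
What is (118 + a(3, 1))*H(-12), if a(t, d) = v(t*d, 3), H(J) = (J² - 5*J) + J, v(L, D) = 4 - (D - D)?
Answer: 23424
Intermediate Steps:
v(L, D) = 4 (v(L, D) = 4 - 1*0 = 4 + 0 = 4)
H(J) = J² - 4*J
a(t, d) = 4
(118 + a(3, 1))*H(-12) = (118 + 4)*(-12*(-4 - 12)) = 122*(-12*(-16)) = 122*192 = 23424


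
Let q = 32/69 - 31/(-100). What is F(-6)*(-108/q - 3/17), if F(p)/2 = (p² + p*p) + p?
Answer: -1674343044/90763 ≈ -18447.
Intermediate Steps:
q = 5339/6900 (q = 32*(1/69) - 31*(-1/100) = 32/69 + 31/100 = 5339/6900 ≈ 0.77377)
F(p) = 2*p + 4*p² (F(p) = 2*((p² + p*p) + p) = 2*((p² + p²) + p) = 2*(2*p² + p) = 2*(p + 2*p²) = 2*p + 4*p²)
F(-6)*(-108/q - 3/17) = (2*(-6)*(1 + 2*(-6)))*(-108/5339/6900 - 3/17) = (2*(-6)*(1 - 12))*(-108*6900/5339 - 3*1/17) = (2*(-6)*(-11))*(-745200/5339 - 3/17) = 132*(-12684417/90763) = -1674343044/90763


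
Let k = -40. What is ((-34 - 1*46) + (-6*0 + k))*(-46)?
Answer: 5520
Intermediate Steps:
((-34 - 1*46) + (-6*0 + k))*(-46) = ((-34 - 1*46) + (-6*0 - 40))*(-46) = ((-34 - 46) + (0 - 40))*(-46) = (-80 - 40)*(-46) = -120*(-46) = 5520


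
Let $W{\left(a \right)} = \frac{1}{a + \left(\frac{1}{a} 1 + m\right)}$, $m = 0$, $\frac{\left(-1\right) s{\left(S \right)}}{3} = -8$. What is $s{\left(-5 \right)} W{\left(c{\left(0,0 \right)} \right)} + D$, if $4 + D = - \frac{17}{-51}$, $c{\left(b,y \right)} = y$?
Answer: $- \frac{11}{3} \approx -3.6667$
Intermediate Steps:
$s{\left(S \right)} = 24$ ($s{\left(S \right)} = \left(-3\right) \left(-8\right) = 24$)
$D = - \frac{11}{3}$ ($D = -4 - \frac{17}{-51} = -4 - - \frac{1}{3} = -4 + \frac{1}{3} = - \frac{11}{3} \approx -3.6667$)
$W{\left(a \right)} = \frac{1}{a + \frac{1}{a}}$ ($W{\left(a \right)} = \frac{1}{a + \left(\frac{1}{a} 1 + 0\right)} = \frac{1}{a + \left(\frac{1}{a} + 0\right)} = \frac{1}{a + \frac{1}{a}}$)
$s{\left(-5 \right)} W{\left(c{\left(0,0 \right)} \right)} + D = 24 \frac{0}{1 + 0^{2}} - \frac{11}{3} = 24 \frac{0}{1 + 0} - \frac{11}{3} = 24 \cdot \frac{0}{1} - \frac{11}{3} = 24 \cdot 0 \cdot 1 - \frac{11}{3} = 24 \cdot 0 - \frac{11}{3} = 0 - \frac{11}{3} = - \frac{11}{3}$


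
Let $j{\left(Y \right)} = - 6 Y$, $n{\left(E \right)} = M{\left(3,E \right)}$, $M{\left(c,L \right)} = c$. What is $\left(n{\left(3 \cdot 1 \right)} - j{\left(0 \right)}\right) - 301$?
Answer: $-298$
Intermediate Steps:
$n{\left(E \right)} = 3$
$\left(n{\left(3 \cdot 1 \right)} - j{\left(0 \right)}\right) - 301 = \left(3 - \left(-6\right) 0\right) - 301 = \left(3 - 0\right) - 301 = \left(3 + 0\right) - 301 = 3 - 301 = -298$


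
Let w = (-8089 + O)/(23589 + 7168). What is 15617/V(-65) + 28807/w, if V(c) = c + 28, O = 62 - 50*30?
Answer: -32931408422/352499 ≈ -93423.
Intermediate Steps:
O = -1438 (O = 62 - 1500 = -1438)
V(c) = 28 + c
w = -9527/30757 (w = (-8089 - 1438)/(23589 + 7168) = -9527/30757 ≈ -0.30975)
15617/V(-65) + 28807/w = 15617/(28 - 65) + 28807/(-9527/30757) = 15617/(-37) + 28807*(-30757/9527) = 15617*(-1/37) - 886016899/9527 = -15617/37 - 886016899/9527 = -32931408422/352499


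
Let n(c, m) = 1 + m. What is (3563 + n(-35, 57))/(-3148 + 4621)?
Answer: 1207/491 ≈ 2.4582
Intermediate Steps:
(3563 + n(-35, 57))/(-3148 + 4621) = (3563 + (1 + 57))/(-3148 + 4621) = (3563 + 58)/1473 = 3621*(1/1473) = 1207/491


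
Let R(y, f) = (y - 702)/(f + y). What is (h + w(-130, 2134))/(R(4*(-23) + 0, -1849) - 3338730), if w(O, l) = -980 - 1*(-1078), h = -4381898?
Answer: 1063134225/810059267 ≈ 1.3124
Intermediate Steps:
w(O, l) = 98 (w(O, l) = -980 + 1078 = 98)
R(y, f) = (-702 + y)/(f + y)
(h + w(-130, 2134))/(R(4*(-23) + 0, -1849) - 3338730) = (-4381898 + 98)/((-702 + (4*(-23) + 0))/(-1849 + (4*(-23) + 0)) - 3338730) = -4381800/((-702 + (-92 + 0))/(-1849 + (-92 + 0)) - 3338730) = -4381800/((-702 - 92)/(-1849 - 92) - 3338730) = -4381800/(-794/(-1941) - 3338730) = -4381800/(-1/1941*(-794) - 3338730) = -4381800/(794/1941 - 3338730) = -4381800/(-6480474136/1941) = -4381800*(-1941/6480474136) = 1063134225/810059267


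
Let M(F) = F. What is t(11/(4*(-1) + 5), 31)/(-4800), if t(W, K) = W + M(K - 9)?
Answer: -11/1600 ≈ -0.0068750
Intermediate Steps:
t(W, K) = -9 + K + W (t(W, K) = W + (K - 9) = W + (-9 + K) = -9 + K + W)
t(11/(4*(-1) + 5), 31)/(-4800) = (-9 + 31 + 11/(4*(-1) + 5))/(-4800) = (-9 + 31 + 11/(-4 + 5))*(-1/4800) = (-9 + 31 + 11/1)*(-1/4800) = (-9 + 31 + 11*1)*(-1/4800) = (-9 + 31 + 11)*(-1/4800) = 33*(-1/4800) = -11/1600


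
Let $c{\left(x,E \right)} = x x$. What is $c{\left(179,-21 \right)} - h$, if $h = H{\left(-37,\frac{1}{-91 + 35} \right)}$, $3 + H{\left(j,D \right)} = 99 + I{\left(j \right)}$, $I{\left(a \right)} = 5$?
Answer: $31940$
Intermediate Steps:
$H{\left(j,D \right)} = 101$ ($H{\left(j,D \right)} = -3 + \left(99 + 5\right) = -3 + 104 = 101$)
$c{\left(x,E \right)} = x^{2}$
$h = 101$
$c{\left(179,-21 \right)} - h = 179^{2} - 101 = 32041 - 101 = 31940$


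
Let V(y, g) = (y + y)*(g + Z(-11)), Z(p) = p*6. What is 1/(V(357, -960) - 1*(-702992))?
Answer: -1/29572 ≈ -3.3816e-5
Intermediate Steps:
Z(p) = 6*p
V(y, g) = 2*y*(-66 + g) (V(y, g) = (y + y)*(g + 6*(-11)) = (2*y)*(g - 66) = (2*y)*(-66 + g) = 2*y*(-66 + g))
1/(V(357, -960) - 1*(-702992)) = 1/(2*357*(-66 - 960) - 1*(-702992)) = 1/(2*357*(-1026) + 702992) = 1/(-732564 + 702992) = 1/(-29572) = -1/29572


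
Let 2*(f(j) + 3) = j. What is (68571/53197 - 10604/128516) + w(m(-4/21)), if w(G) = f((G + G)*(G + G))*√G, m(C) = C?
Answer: 2062092412/1709166413 - 2582*I*√21/9261 ≈ 1.2065 - 1.2776*I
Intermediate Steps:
f(j) = -3 + j/2
w(G) = √G*(-3 + 2*G²) (w(G) = (-3 + ((G + G)*(G + G))/2)*√G = (-3 + ((2*G)*(2*G))/2)*√G = (-3 + (4*G²)/2)*√G = (-3 + 2*G²)*√G = √G*(-3 + 2*G²))
(68571/53197 - 10604/128516) + w(m(-4/21)) = (68571/53197 - 10604/128516) + √(-4/21)*(-3 + 2*(-4/21)²) = (68571*(1/53197) - 10604*1/128516) + √(-4*1/21)*(-3 + 2*(-4*1/21)²) = (68571/53197 - 2651/32129) + √(-4/21)*(-3 + 2*(-4/21)²) = 2062092412/1709166413 + (2*I*√21/21)*(-3 + 2*(16/441)) = 2062092412/1709166413 + (2*I*√21/21)*(-3 + 32/441) = 2062092412/1709166413 + (2*I*√21/21)*(-1291/441) = 2062092412/1709166413 - 2582*I*√21/9261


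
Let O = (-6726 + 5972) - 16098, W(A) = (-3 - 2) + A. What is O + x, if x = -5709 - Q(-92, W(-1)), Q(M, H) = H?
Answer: -22555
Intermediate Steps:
W(A) = -5 + A
x = -5703 (x = -5709 - (-5 - 1) = -5709 - 1*(-6) = -5709 + 6 = -5703)
O = -16852 (O = -754 - 16098 = -16852)
O + x = -16852 - 5703 = -22555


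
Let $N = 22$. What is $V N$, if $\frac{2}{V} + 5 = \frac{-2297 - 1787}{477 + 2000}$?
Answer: $- \frac{108988}{16469} \approx -6.6178$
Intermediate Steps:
$V = - \frac{4954}{16469}$ ($V = \frac{2}{-5 + \frac{-2297 - 1787}{477 + 2000}} = \frac{2}{-5 - \frac{4084}{2477}} = \frac{2}{- \frac{16469}{2477}} = 2 \left(- \frac{2477}{16469}\right) = - \frac{4954}{16469} \approx -0.30081$)
$V N = \left(- \frac{4954}{16469}\right) 22 = - \frac{108988}{16469}$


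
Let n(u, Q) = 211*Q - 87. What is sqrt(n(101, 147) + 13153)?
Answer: sqrt(44083) ≈ 209.96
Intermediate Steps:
n(u, Q) = -87 + 211*Q
sqrt(n(101, 147) + 13153) = sqrt((-87 + 211*147) + 13153) = sqrt((-87 + 31017) + 13153) = sqrt(30930 + 13153) = sqrt(44083)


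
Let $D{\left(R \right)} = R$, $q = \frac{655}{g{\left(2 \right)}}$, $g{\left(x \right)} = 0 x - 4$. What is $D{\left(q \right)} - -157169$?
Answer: $\frac{628021}{4} \approx 1.5701 \cdot 10^{5}$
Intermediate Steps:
$g{\left(x \right)} = -4$ ($g{\left(x \right)} = 0 - 4 = -4$)
$q = - \frac{655}{4}$ ($q = \frac{655}{-4} = 655 \left(- \frac{1}{4}\right) = - \frac{655}{4} \approx -163.75$)
$D{\left(q \right)} - -157169 = - \frac{655}{4} - -157169 = - \frac{655}{4} + 157169 = \frac{628021}{4}$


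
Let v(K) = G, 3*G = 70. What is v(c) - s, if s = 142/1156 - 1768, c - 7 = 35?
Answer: 3105959/1734 ≈ 1791.2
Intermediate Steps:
G = 70/3 (G = (1/3)*70 = 70/3 ≈ 23.333)
c = 42 (c = 7 + 35 = 42)
v(K) = 70/3
s = -1021833/578 (s = 142*(1/1156) - 1768 = 71/578 - 1768 = -1021833/578 ≈ -1767.9)
v(c) - s = 70/3 - 1*(-1021833/578) = 70/3 + 1021833/578 = 3105959/1734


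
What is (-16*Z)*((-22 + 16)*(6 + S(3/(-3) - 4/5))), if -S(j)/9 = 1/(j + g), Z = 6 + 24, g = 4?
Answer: 60480/11 ≈ 5498.2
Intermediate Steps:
Z = 30
S(j) = -9/(4 + j) (S(j) = -9/(j + 4) = -9/(4 + j))
(-16*Z)*((-22 + 16)*(6 + S(3/(-3) - 4/5))) = (-16*30)*((-22 + 16)*(6 - 9/(4 + (3/(-3) - 4/5)))) = -(-2880)*(6 - 9/(4 + (3*(-1/3) - 4*1/5))) = -(-2880)*(6 - 9/(4 + (-1 - 4/5))) = -(-2880)*(6 - 9/(4 - 9/5)) = -(-2880)*(6 - 9/11/5) = -(-2880)*(6 - 9*5/11) = -(-2880)*(6 - 45/11) = -(-2880)*21/11 = -480*(-126/11) = 60480/11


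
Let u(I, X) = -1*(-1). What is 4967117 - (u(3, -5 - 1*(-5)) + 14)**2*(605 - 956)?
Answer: 5046092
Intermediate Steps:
u(I, X) = 1
4967117 - (u(3, -5 - 1*(-5)) + 14)**2*(605 - 956) = 4967117 - (1 + 14)**2*(605 - 956) = 4967117 - 15**2*(-351) = 4967117 - 225*(-351) = 4967117 - 1*(-78975) = 4967117 + 78975 = 5046092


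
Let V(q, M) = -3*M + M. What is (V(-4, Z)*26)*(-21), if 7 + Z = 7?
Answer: 0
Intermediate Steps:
Z = 0 (Z = -7 + 7 = 0)
V(q, M) = -2*M
(V(-4, Z)*26)*(-21) = (-2*0*26)*(-21) = (0*26)*(-21) = 0*(-21) = 0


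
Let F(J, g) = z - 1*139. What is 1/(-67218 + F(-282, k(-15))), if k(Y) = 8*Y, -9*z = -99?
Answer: -1/67346 ≈ -1.4849e-5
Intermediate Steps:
z = 11 (z = -⅑*(-99) = 11)
F(J, g) = -128 (F(J, g) = 11 - 1*139 = 11 - 139 = -128)
1/(-67218 + F(-282, k(-15))) = 1/(-67218 - 128) = 1/(-67346) = -1/67346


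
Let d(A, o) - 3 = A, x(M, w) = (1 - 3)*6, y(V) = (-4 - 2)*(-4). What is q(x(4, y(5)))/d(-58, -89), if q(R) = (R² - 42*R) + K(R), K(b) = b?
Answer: -636/55 ≈ -11.564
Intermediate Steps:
y(V) = 24 (y(V) = -6*(-4) = 24)
x(M, w) = -12 (x(M, w) = -2*6 = -12)
d(A, o) = 3 + A
q(R) = R² - 41*R (q(R) = (R² - 42*R) + R = R² - 41*R)
q(x(4, y(5)))/d(-58, -89) = (-12*(-41 - 12))/(3 - 58) = -12*(-53)/(-55) = 636*(-1/55) = -636/55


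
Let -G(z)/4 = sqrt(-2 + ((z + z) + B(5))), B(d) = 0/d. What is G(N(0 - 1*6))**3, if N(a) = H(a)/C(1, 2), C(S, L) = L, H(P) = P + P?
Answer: 896*I*sqrt(14) ≈ 3352.5*I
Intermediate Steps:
H(P) = 2*P
B(d) = 0
N(a) = a (N(a) = (2*a)/2 = (2*a)*(1/2) = a)
G(z) = -4*sqrt(-2 + 2*z) (G(z) = -4*sqrt(-2 + ((z + z) + 0)) = -4*sqrt(-2 + (2*z + 0)) = -4*sqrt(-2 + 2*z))
G(N(0 - 1*6))**3 = (-4*sqrt(-2 + 2*(0 - 1*6)))**3 = (-4*sqrt(-2 + 2*(0 - 6)))**3 = (-4*sqrt(-2 + 2*(-6)))**3 = (-4*sqrt(-2 - 12))**3 = (-4*I*sqrt(14))**3 = 896*I*sqrt(14)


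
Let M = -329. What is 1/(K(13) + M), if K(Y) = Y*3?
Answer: -1/290 ≈ -0.0034483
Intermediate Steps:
K(Y) = 3*Y
1/(K(13) + M) = 1/(3*13 - 329) = 1/(39 - 329) = 1/(-290) = -1/290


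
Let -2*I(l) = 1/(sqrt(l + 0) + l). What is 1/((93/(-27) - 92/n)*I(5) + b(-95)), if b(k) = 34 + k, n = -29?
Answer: -332245170/20255656501 + 37062*sqrt(5)/20255656501 ≈ -0.016398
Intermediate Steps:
I(l) = -1/(2*(l + sqrt(l))) (I(l) = -1/(2*(sqrt(l + 0) + l)) = -1/(2*(sqrt(l) + l)) = -1/(2*(l + sqrt(l))))
1/((93/(-27) - 92/n)*I(5) + b(-95)) = 1/((93/(-27) - 92/(-29))*(-1/(2*5 + 2*sqrt(5))) + (34 - 95)) = 1/((93*(-1/27) - 92*(-1/29))*(-1/(10 + 2*sqrt(5))) - 61) = 1/((-31/9 + 92/29)*(-1/(10 + 2*sqrt(5))) - 61) = 1/(-(-71)/(261*(10 + 2*sqrt(5))) - 61) = 1/(71/(261*(10 + 2*sqrt(5))) - 61) = 1/(-61 + 71/(261*(10 + 2*sqrt(5))))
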